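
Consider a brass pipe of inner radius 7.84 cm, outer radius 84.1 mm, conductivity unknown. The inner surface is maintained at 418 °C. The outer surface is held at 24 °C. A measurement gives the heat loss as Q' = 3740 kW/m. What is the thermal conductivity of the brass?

k = 106 W/m·K

ΣR = ΔT/Q' = |418 − 24|/3.74×10^6 = 1.053×10^-4 m·K/W
ln(r₂/r₁)/(2πk) = 1.053×10^-4 ⇒ k = 0.07018/(2π·1.053×10^-4) = 106 W/m·K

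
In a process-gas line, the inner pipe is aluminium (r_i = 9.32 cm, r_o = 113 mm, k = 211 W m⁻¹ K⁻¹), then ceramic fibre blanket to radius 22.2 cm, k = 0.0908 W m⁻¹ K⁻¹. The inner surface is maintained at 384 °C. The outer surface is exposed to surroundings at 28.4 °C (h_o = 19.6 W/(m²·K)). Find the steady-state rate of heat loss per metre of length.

Q' = 291 W/m

Resistance network (inner→outer):
  R'_aluminium = ln(0.113/0.0932)/(2πk) = 0.1926/(2π·211) = 1.453×10^-4 m·K/W
  R'_ceramic fibre blanket = ln(0.222/0.113)/(2πk) = 0.6753/(2π·0.0908) = 1.184 m·K/W
  R'_conv,out = 1/(2πr h) = 1/(2π·0.222·19.6) = 0.03658 m·K/W
ΣR = 1.453×10^-4 + 1.184 + 0.03658 = 1.221 m·K/W
Q' = ΔT/ΣR = (384 °C − 28.4 °C)/1.221 = 291 W/m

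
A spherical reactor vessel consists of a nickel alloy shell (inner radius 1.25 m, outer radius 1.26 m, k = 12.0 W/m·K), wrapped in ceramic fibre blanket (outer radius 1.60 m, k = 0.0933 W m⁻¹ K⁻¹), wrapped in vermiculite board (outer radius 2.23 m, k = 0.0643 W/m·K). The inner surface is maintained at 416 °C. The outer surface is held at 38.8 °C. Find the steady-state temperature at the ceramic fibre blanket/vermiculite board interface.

Treat each layer as a resistance in series:
  R_nickel alloy = (1/1.25 − 1/1.26)/(4πk) = 0.006349/(4π·12.0) = 4.210×10^-5 K/W
  R_ceramic fibre blanket = (1/1.26 − 1/1.60)/(4πk) = 0.1687/(4π·0.0933) = 0.1438 K/W
  R_vermiculite board = (1/1.60 − 1/2.23)/(4πk) = 0.1766/(4π·0.0643) = 0.2185 K/W
ΣR = 4.210×10^-5 + 0.1438 + 0.2185 = 0.3623 K/W
Q = ΔT/ΣR = (416 °C − 38.8 °C)/0.3623 = 1041 W
From the inner boundary to the ceramic fibre blanket/vermiculite board interface, ΣR_partial = 0.1438 K/W.
T_interface = T_in − Q·ΣR_partial = 416 °C − (1041)(0.1438) = 266 °C

T = 266 °C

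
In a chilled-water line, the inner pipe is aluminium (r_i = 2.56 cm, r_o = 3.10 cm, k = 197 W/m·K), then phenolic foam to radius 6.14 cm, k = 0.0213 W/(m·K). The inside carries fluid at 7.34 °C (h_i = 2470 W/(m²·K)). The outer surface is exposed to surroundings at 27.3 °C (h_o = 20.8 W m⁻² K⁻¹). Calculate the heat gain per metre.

Resistance network (inner→outer):
  R'_conv,in = 1/(2πr h) = 1/(2π·0.0256·2470) = 0.002517 m·K/W
  R'_aluminium = ln(0.0310/0.0256)/(2πk) = 0.1914/(2π·197) = 1.546×10^-4 m·K/W
  R'_phenolic foam = ln(0.0614/0.0310)/(2πk) = 0.6834/(2π·0.0213) = 5.107 m·K/W
  R'_conv,out = 1/(2πr h) = 1/(2π·0.0614·20.8) = 0.1246 m·K/W
ΣR = 0.002517 + 1.546×10^-4 + 5.107 + 0.1246 = 5.234 m·K/W
Q' = ΔT/ΣR = (7.34 °C − 27.3 °C)/5.234 = -3.81 W/m
(Negative Q' ⇒ heat flows inward; heat gain = 3.81 W/m.)

Q' = 3.81 W/m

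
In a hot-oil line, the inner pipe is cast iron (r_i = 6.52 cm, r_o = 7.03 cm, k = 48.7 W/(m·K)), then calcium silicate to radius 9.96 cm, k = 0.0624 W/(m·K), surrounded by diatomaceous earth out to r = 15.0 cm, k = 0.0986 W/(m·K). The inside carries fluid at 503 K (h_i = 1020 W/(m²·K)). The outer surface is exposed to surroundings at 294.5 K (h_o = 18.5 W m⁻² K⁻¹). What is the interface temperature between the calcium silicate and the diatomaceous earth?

T = 388 K

Treat each layer as a resistance in series:
  R'_conv,in = 1/(2πr h) = 1/(2π·0.0652·1020) = 0.002393 m·K/W
  R'_cast iron = ln(0.0703/0.0652)/(2πk) = 0.07531/(2π·48.7) = 2.461×10^-4 m·K/W
  R'_calcium silicate = ln(0.0996/0.0703)/(2πk) = 0.3484/(2π·0.0624) = 0.8886 m·K/W
  R'_diatomaceous earth = ln(0.150/0.0996)/(2πk) = 0.4095/(2π·0.0986) = 0.6610 m·K/W
  R'_conv,out = 1/(2πr h) = 1/(2π·0.150·18.5) = 0.05735 m·K/W
ΣR = 0.002393 + 2.461×10^-4 + 0.8886 + 0.6610 + 0.05735 = 1.610 m·K/W
Q' = ΔT/ΣR = (503 K − 294.5 K)/1.610 = 129.5 W/m
From the inner boundary to the calcium silicate/diatomaceous earth interface, ΣR_partial = 0.8912 m·K/W.
T_interface = T_in − Q'·ΣR_partial = 503 K − (129.5)(0.8912) = 388 K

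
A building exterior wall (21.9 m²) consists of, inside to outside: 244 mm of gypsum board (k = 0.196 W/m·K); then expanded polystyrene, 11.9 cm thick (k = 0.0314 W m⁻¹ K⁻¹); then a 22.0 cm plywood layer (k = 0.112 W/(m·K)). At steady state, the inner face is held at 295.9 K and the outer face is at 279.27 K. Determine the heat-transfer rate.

Series thermal resistances, inner to outer:
  R_gypsum board = L/(kA) = 0.244/(0.196·21.9) = 0.05684 K/W
  R_expanded polystyrene = L/(kA) = 0.119/(0.0314·21.9) = 0.1731 K/W
  R_plywood = L/(kA) = 0.220/(0.112·21.9) = 0.08969 K/W
ΣR = 0.05684 + 0.1731 + 0.08969 = 0.3196 K/W
Q = ΔT/ΣR = (295.9 K − 279.27 K)/0.3196 = 52.0 W

Q = 52.0 W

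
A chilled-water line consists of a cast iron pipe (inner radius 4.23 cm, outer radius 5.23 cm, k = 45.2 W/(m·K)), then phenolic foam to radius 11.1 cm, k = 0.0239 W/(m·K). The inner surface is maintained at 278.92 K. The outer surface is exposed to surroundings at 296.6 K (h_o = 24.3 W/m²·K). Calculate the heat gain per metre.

Q' = 3.49 W/m

Resistance network (inner→outer):
  R'_cast iron = ln(0.0523/0.0423)/(2πk) = 0.2122/(2π·45.2) = 7.472×10^-4 m·K/W
  R'_phenolic foam = ln(0.111/0.0523)/(2πk) = 0.7525/(2π·0.0239) = 5.011 m·K/W
  R'_conv,out = 1/(2πr h) = 1/(2π·0.111·24.3) = 0.05901 m·K/W
ΣR = 7.472×10^-4 + 5.011 + 0.05901 = 5.071 m·K/W
Q' = ΔT/ΣR = (278.92 K − 296.6 K)/5.071 = -3.49 W/m
(Negative Q' ⇒ heat flows inward; heat gain = 3.49 W/m.)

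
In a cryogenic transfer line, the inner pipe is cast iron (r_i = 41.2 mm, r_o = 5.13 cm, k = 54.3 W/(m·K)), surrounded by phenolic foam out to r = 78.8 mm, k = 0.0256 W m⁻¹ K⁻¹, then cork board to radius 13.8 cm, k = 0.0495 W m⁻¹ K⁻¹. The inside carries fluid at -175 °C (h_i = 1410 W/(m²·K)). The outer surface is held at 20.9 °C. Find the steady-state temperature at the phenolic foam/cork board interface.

T = -58.0 °C

Treat each layer as a resistance in series:
  R'_conv,in = 1/(2πr h) = 1/(2π·0.0412·1410) = 0.002740 m·K/W
  R'_cast iron = ln(0.0513/0.0412)/(2πk) = 0.2193/(2π·54.3) = 6.426×10^-4 m·K/W
  R'_phenolic foam = ln(0.0788/0.0513)/(2πk) = 0.4292/(2π·0.0256) = 2.668 m·K/W
  R'_cork board = ln(0.138/0.0788)/(2πk) = 0.5603/(2π·0.0495) = 1.802 m·K/W
ΣR = 0.002740 + 6.426×10^-4 + 2.668 + 1.802 = 4.473 m·K/W
Q' = ΔT/ΣR = (-175 °C − 20.9 °C)/4.473 = -43.80 W/m
From the inner boundary to the phenolic foam/cork board interface, ΣR_partial = 2.671 m·K/W.
T_interface = T_in − Q'·ΣR_partial = -175 °C − (-43.80)(2.671) = -58.0 °C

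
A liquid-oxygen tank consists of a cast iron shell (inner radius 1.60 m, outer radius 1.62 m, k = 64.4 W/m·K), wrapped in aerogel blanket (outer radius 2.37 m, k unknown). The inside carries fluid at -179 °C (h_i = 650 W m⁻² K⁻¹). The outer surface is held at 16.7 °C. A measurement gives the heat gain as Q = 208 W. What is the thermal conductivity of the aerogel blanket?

k = 0.0165 W/m·K

ΣR = ΔT/Q = |-179 − 16.7|/208 = 0.9409 K/W
Known resistances:
  R_conv,in = 1/(4πr²h) = 1/(4π·1.60²·650) = 4.782×10^-5 K/W
  R_cast iron = (1/1.60 − 1/1.62)/(4πk) = 0.007716/(4π·64.4) = 9.535×10^-6 K/W
R_aerogel blanket = ΣR − ΣR_known = 0.9409 − 5.735×10^-5 = 0.9408 K/W
(1/r₁−1/r₂)/(4πk) = 0.9408 ⇒ k = 0.1953/(4π·0.9408) = 0.0165 W/m·K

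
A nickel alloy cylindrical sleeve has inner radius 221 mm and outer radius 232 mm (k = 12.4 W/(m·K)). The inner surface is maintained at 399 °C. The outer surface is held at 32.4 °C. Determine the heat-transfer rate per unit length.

Q' = 5.88×10^5 W/m

Q' = 2πk·ΔT/ln(r₂/r₁) = 2π × 12.4 × 366.6 / ln(0.232/0.221) = 5.88×10^5 W/m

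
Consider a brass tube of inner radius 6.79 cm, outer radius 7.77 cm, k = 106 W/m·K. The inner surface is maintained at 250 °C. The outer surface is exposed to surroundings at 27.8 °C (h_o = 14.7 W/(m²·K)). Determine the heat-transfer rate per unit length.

Series thermal resistances, inner to outer:
  R'_brass = ln(0.0777/0.0679)/(2πk) = 0.1348/(2π·106) = 2.024×10^-4 m·K/W
  R'_conv,out = 1/(2πr h) = 1/(2π·0.0777·14.7) = 0.1393 m·K/W
ΣR = 2.024×10^-4 + 0.1393 = 0.1395 m·K/W
Q' = ΔT/ΣR = (250 °C − 27.8 °C)/0.1395 = 1590 W/m

Q' = 1590 W/m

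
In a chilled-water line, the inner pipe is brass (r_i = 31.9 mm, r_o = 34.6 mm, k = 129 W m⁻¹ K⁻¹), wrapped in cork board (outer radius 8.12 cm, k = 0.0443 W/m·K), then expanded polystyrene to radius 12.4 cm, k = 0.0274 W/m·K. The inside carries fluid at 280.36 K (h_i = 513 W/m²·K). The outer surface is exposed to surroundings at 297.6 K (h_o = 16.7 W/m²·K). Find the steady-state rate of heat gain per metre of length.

Treat each layer as a resistance in series:
  R'_conv,in = 1/(2πr h) = 1/(2π·0.0319·513) = 0.009726 m·K/W
  R'_brass = ln(0.0346/0.0319)/(2πk) = 0.08125/(2π·129) = 1.002×10^-4 m·K/W
  R'_cork board = ln(0.0812/0.0346)/(2πk) = 0.8531/(2π·0.0443) = 3.065 m·K/W
  R'_expanded polystyrene = ln(0.124/0.0812)/(2πk) = 0.4234/(2π·0.0274) = 2.459 m·K/W
  R'_conv,out = 1/(2πr h) = 1/(2π·0.124·16.7) = 0.07686 m·K/W
ΣR = 0.009726 + 1.002×10^-4 + 3.065 + 2.459 + 0.07686 = 5.611 m·K/W
Q' = ΔT/ΣR = (280.36 K − 297.6 K)/5.611 = -3.07 W/m
(Negative Q' ⇒ heat flows inward; heat gain = 3.07 W/m.)

Q' = 3.07 W/m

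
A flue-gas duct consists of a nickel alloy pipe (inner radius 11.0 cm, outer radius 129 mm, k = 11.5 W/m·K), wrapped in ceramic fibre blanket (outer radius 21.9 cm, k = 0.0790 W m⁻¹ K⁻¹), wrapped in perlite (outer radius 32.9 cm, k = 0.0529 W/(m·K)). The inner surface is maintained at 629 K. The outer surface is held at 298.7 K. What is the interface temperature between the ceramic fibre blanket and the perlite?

Resistance network (inner→outer):
  R'_nickel alloy = ln(0.129/0.110)/(2πk) = 0.1593/(2π·11.5) = 0.002205 m·K/W
  R'_ceramic fibre blanket = ln(0.219/0.129)/(2πk) = 0.5293/(2π·0.0790) = 1.066 m·K/W
  R'_perlite = ln(0.329/0.219)/(2πk) = 0.4070/(2π·0.0529) = 1.224 m·K/W
ΣR = 0.002205 + 1.066 + 1.224 = 2.292 m·K/W
Q' = ΔT/ΣR = (629 K − 298.7 K)/2.292 = 144.1 W/m
From the inner boundary to the ceramic fibre blanket/perlite interface, ΣR_partial = 1.068 m·K/W.
T_interface = T_in − Q'·ΣR_partial = 629 K − (144.1)(1.068) = 475 K

T = 475 K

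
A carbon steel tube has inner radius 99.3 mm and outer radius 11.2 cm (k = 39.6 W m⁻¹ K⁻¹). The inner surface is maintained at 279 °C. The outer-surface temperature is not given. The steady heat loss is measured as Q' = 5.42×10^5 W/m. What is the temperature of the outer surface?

T_out = 16.8 °C

Sum the resistances:
  R'_carbon steel = ln(0.112/0.0993)/(2πk) = 0.1204/(2π·39.6) = 4.837×10^-4 m·K/W
ΣR = 4.837×10^-4 m·K/W
ΔT = Q'·ΣR = 5.42×10^5 × 4.837×10^-4 = 262.2 K
Heat flows outward, so T_out = T_in − ΔT = 279 − 262.2 = 16.8 °C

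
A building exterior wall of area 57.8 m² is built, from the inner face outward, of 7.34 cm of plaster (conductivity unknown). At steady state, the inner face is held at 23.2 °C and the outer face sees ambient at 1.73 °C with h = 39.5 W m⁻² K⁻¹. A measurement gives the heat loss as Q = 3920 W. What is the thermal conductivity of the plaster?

k = 0.252 W/m·K

ΣR = ΔT/Q = |23.2 − 1.73|/3920 = 0.005477 K/W
Known resistances:
  R_conv,out = 1/(hA) = 1/(39.5·57.8) = 4.380×10^-4 K/W
R_plaster = ΣR − ΣR_known = 0.005477 − 4.380×10^-4 = 0.005039 K/W
L/(kA) = 0.005039 ⇒ k = 0.0734/(0.005039·57.8) = 0.252 W/m·K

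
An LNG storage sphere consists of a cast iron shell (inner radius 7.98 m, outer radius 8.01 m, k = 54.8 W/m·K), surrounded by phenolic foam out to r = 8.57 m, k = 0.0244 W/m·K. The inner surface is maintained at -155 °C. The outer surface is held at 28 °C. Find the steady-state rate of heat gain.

Resistance network (inner→outer):
  R_cast iron = (1/7.98 − 1/8.01)/(4πk) = 4.693×10^-4/(4π·54.8) = 6.815×10^-7 K/W
  R_phenolic foam = (1/8.01 − 1/8.57)/(4πk) = 0.008158/(4π·0.0244) = 0.02661 K/W
ΣR = 6.815×10^-7 + 0.02661 = 0.02661 K/W
Q = ΔT/ΣR = (-155 °C − 28 °C)/0.02661 = -6880 W
(Negative Q ⇒ heat flows inward; heat gain = 6880 W.)

Q = 6.88 kW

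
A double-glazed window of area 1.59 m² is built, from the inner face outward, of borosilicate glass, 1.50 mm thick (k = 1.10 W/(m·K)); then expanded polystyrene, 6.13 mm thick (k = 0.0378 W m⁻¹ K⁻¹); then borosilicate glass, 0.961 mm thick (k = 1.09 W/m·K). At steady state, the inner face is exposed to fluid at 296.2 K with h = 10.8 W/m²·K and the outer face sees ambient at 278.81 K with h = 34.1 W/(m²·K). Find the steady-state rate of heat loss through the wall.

Resistance network (inner→outer):
  R_conv,in = 1/(hA) = 1/(10.8·1.59) = 0.05823 K/W
  R_borosilicate glass = L/(kA) = 0.00150/(1.10·1.59) = 8.576×10^-4 K/W
  R_expanded polystyrene = L/(kA) = 0.00613/(0.0378·1.59) = 0.1020 K/W
  R_borosilicate glass = L/(kA) = 9.61×10^-4/(1.09·1.59) = 5.545×10^-4 K/W
  R_conv,out = 1/(hA) = 1/(34.1·1.59) = 0.01844 K/W
ΣR = 0.05823 + 8.576×10^-4 + 0.1020 + 5.545×10^-4 + 0.01844 = 0.1801 K/W
Q = ΔT/ΣR = (296.2 K − 278.81 K)/0.1801 = 96.6 W

Q = 96.6 W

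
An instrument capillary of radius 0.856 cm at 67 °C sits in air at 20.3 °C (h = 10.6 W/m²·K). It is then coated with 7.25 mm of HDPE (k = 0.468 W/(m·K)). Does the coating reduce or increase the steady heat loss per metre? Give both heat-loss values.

Critical radius for a cylinder: r_cr = k/h = 0.0442 m = 4.42 cm.
Outer radius after coating: r₂ = 0.00856 + 0.00725 = 0.01581 m.
Since r₁ < r_cr and r₂ ≤ r_cr, the coating moves toward the maximum at r_cr — heat loss rises.
Bare: R = 1/(2πr₁h) = 1.754 m·K/W; Q = 46.7/1.754 = 26.6 W/m.
Coated: R = R_cond + R_conv = 1.158 m·K/W; Q = 46.7/1.158 = 40.3 W/m.

increases: 26.6 → 40.3 W/m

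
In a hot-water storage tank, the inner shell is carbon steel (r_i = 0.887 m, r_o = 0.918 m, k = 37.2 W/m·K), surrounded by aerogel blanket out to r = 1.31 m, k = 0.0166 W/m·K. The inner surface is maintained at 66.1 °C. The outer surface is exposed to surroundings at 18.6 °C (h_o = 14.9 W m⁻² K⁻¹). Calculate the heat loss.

Q = 30.3 W

Resistance network (inner→outer):
  R_carbon steel = (1/0.887 − 1/0.918)/(4πk) = 0.03807/(4π·37.2) = 8.144×10^-5 K/W
  R_aerogel blanket = (1/0.918 − 1/1.31)/(4πk) = 0.3260/(4π·0.0166) = 1.563 K/W
  R_conv,out = 1/(4πr²h) = 1/(4π·1.31²·14.9) = 0.003112 K/W
ΣR = 8.144×10^-5 + 1.563 + 0.003112 = 1.566 K/W
Q = ΔT/ΣR = (66.1 °C − 18.6 °C)/1.566 = 30.3 W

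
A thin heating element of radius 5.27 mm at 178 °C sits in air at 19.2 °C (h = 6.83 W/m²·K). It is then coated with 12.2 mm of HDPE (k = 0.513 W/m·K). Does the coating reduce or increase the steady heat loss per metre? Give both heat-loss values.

Critical radius for a cylinder: r_cr = k/h = 0.0751 m = 7.51 cm.
Outer radius after coating: r₂ = 0.00527 + 0.0122 = 0.01747 m.
Since r₁ < r_cr and r₂ ≤ r_cr, the coating moves toward the maximum at r_cr — heat loss rises.
Bare: R = 1/(2πr₁h) = 4.422 m·K/W; Q = 158.8/4.422 = 35.9 W/m.
Coated: R = R_cond + R_conv = 1.706 m·K/W; Q = 158.8/1.706 = 93.1 W/m.

increases: 35.9 → 93.1 W/m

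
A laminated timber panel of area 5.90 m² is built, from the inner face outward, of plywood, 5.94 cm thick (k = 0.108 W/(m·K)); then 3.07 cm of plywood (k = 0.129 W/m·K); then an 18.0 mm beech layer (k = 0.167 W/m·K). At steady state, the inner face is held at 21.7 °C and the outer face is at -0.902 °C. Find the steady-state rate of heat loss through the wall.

Resistance network (inner→outer):
  R_plywood = L/(kA) = 0.0594/(0.108·5.90) = 0.09322 K/W
  R_plywood = L/(kA) = 0.0307/(0.129·5.90) = 0.04034 K/W
  R_beech = L/(kA) = 0.0180/(0.167·5.90) = 0.01827 K/W
ΣR = 0.09322 + 0.04034 + 0.01827 = 0.1518 K/W
Q = ΔT/ΣR = (21.7 °C − -0.902 °C)/0.1518 = 149 W

Q = 149 W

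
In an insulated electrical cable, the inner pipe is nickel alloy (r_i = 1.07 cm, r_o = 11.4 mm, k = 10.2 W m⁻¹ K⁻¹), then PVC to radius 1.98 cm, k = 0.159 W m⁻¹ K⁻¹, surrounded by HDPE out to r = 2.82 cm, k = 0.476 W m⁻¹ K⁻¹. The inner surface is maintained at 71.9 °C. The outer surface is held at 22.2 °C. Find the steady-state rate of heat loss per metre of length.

Q' = 74.0 W/m

Series thermal resistances, inner to outer:
  R'_nickel alloy = ln(0.0114/0.0107)/(2πk) = 0.06337/(2π·10.2) = 9.888×10^-4 m·K/W
  R'_PVC = ln(0.0198/0.0114)/(2πk) = 0.5521/(2π·0.159) = 0.5526 m·K/W
  R'_HDPE = ln(0.0282/0.0198)/(2πk) = 0.3536/(2π·0.476) = 0.1182 m·K/W
ΣR = 9.888×10^-4 + 0.5526 + 0.1182 = 0.6718 m·K/W
Q' = ΔT/ΣR = (71.9 °C − 22.2 °C)/0.6718 = 74.0 W/m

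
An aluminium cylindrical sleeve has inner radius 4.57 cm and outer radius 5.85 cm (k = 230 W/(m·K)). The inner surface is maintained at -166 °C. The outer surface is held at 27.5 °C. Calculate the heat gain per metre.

Q' = 1130 kW/m

Q' = 2πk·ΔT/ln(r₂/r₁) = 2π × 230 × 193.5 / ln(0.0585/0.0457) = 1.13×10^6 W/m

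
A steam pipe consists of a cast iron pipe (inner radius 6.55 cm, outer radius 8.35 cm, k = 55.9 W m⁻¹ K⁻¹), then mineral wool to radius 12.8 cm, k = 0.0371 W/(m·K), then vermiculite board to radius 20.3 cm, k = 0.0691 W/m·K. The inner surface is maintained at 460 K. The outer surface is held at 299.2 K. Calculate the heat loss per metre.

Q' = 55.5 W/m

Resistance network (inner→outer):
  R'_cast iron = ln(0.0835/0.0655)/(2πk) = 0.2428/(2π·55.9) = 6.913×10^-4 m·K/W
  R'_mineral wool = ln(0.128/0.0835)/(2πk) = 0.4272/(2π·0.0371) = 1.833 m·K/W
  R'_vermiculite board = ln(0.203/0.128)/(2πk) = 0.4612/(2π·0.0691) = 1.062 m·K/W
ΣR = 6.913×10^-4 + 1.833 + 1.062 = 2.896 m·K/W
Q' = ΔT/ΣR = (460 K − 299.2 K)/2.896 = 55.5 W/m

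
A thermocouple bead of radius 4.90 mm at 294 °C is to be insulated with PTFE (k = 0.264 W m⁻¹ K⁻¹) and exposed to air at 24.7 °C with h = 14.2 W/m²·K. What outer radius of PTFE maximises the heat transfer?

r_cr = 3.72 cm

For a sphere, r_cr = 2k_ins/h = 2·0.264/14.2 = 0.0372 m = 3.72 cm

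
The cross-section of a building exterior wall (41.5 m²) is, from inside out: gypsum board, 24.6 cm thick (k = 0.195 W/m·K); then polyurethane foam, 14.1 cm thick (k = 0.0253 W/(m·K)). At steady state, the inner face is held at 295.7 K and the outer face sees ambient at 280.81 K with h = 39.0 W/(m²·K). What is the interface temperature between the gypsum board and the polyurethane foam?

T = 293.0 K

Series thermal resistances, inner to outer:
  R_gypsum board = L/(kA) = 0.246/(0.195·41.5) = 0.03040 K/W
  R_polyurethane foam = L/(kA) = 0.141/(0.0253·41.5) = 0.1343 K/W
  R_conv,out = 1/(hA) = 1/(39.0·41.5) = 6.179×10^-4 K/W
ΣR = 0.03040 + 0.1343 + 6.179×10^-4 = 0.1653 K/W
Q = ΔT/ΣR = (295.7 K − 280.81 K)/0.1653 = 90.08 W
From the inner boundary to the gypsum board/polyurethane foam interface, ΣR_partial = 0.03040 K/W.
T_interface = T_in − Q·ΣR_partial = 295.7 K − (90.08)(0.03040) = 293.0 K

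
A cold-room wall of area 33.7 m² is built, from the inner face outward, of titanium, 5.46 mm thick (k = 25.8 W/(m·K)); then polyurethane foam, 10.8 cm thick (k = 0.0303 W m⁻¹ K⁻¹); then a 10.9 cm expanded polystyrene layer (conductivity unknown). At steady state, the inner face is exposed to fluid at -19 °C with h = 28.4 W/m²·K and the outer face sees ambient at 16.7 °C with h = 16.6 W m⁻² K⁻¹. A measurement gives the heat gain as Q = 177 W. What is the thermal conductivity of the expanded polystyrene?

ΣR = ΔT/Q = |-19 − 16.7|/177 = 0.2017 K/W
Known resistances:
  R_conv,in = 1/(hA) = 1/(28.4·33.7) = 0.001045 K/W
  R_titanium = L/(kA) = 0.00546/(25.8·33.7) = 6.280×10^-6 K/W
  R_polyurethane foam = L/(kA) = 0.108/(0.0303·33.7) = 0.1058 K/W
  R_conv,out = 1/(hA) = 1/(16.6·33.7) = 0.001788 K/W
R_expanded polystyrene = ΣR − ΣR_known = 0.2017 − 0.1086 = 0.09310 K/W
L/(kA) = 0.09310 ⇒ k = 0.109/(0.09310·33.7) = 0.0347 W/m·K

k = 0.0347 W/m·K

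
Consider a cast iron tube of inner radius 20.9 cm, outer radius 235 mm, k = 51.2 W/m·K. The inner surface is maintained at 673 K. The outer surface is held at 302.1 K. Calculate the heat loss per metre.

Q' = 2πk·ΔT/ln(r₂/r₁) = 2π × 51.2 × 370.9 / ln(0.235/0.209) = 1.02×10^6 W/m

Q' = 1.02×10^6 W/m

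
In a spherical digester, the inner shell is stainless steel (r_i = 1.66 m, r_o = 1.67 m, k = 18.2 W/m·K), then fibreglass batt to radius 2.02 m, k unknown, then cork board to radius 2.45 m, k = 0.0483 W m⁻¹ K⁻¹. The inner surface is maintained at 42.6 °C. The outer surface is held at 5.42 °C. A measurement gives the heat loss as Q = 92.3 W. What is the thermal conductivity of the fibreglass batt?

ΣR = ΔT/Q = |42.6 − 5.42|/92.3 = 0.4028 K/W
Known resistances:
  R_stainless steel = (1/1.66 − 1/1.67)/(4πk) = 0.003607/(4π·18.2) = 1.577×10^-5 K/W
  R_cork board = (1/2.02 − 1/2.45)/(4πk) = 0.08689/(4π·0.0483) = 0.1432 K/W
R_fibreglass batt = ΣR − ΣR_known = 0.4028 − 0.1432 = 0.2596 K/W
(1/r₁−1/r₂)/(4πk) = 0.2596 ⇒ k = 0.1038/(4π·0.2596) = 0.0318 W/m·K

k = 0.0318 W/m·K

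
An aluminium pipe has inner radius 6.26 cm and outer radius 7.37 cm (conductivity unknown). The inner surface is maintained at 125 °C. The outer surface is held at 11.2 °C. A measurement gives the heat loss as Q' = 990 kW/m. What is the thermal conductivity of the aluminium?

k = 226 W/m·K

ΣR = ΔT/Q' = |125 − 11.2|/9.90×10^5 = 1.149×10^-4 m·K/W
ln(r₂/r₁)/(2πk) = 1.149×10^-4 ⇒ k = 0.1632/(2π·1.149×10^-4) = 226 W/m·K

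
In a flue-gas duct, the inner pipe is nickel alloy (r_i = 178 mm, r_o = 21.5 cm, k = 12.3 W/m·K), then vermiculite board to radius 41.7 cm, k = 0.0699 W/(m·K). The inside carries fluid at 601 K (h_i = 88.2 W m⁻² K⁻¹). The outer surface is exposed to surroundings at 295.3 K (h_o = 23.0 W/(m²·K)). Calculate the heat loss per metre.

Resistance network (inner→outer):
  R'_conv,in = 1/(2πr h) = 1/(2π·0.178·88.2) = 0.01014 m·K/W
  R'_nickel alloy = ln(0.215/0.178)/(2πk) = 0.1889/(2π·12.3) = 0.002444 m·K/W
  R'_vermiculite board = ln(0.417/0.215)/(2πk) = 0.6624/(2π·0.0699) = 1.508 m·K/W
  R'_conv,out = 1/(2πr h) = 1/(2π·0.417·23.0) = 0.01659 m·K/W
ΣR = 0.01014 + 0.002444 + 1.508 + 0.01659 = 1.537 m·K/W
Q' = ΔT/ΣR = (601 K − 295.3 K)/1.537 = 199 W/m

Q' = 199 W/m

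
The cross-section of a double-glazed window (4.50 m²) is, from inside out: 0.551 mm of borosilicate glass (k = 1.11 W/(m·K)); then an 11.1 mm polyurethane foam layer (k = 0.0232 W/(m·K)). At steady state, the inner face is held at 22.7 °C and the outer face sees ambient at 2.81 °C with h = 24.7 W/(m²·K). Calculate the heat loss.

Q = 172 W

Treat each layer as a resistance in series:
  R_borosilicate glass = L/(kA) = 5.51×10^-4/(1.11·4.50) = 1.103×10^-4 K/W
  R_polyurethane foam = L/(kA) = 0.0111/(0.0232·4.50) = 0.1063 K/W
  R_conv,out = 1/(hA) = 1/(24.7·4.50) = 0.008997 K/W
ΣR = 1.103×10^-4 + 0.1063 + 0.008997 = 0.1154 K/W
Q = ΔT/ΣR = (22.7 °C − 2.81 °C)/0.1154 = 172 W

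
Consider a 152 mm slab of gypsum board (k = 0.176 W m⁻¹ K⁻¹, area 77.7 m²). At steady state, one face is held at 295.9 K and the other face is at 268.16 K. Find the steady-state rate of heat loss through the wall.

Q = 2500 W

Q = kA·ΔT/L = 0.176 × 77.7 × |295.9 K − 268.16 K| / 0.152 = 2500 W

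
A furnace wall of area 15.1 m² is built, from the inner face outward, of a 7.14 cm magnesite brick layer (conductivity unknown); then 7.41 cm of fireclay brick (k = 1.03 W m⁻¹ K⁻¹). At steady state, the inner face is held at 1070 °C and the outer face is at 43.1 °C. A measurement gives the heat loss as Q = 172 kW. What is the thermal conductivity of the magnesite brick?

k = 3.92 W/m·K

ΣR = ΔT/Q = |1070 − 43.1|/1.72×10^5 = 0.005970 K/W
Known resistances:
  R_fireclay brick = L/(kA) = 0.0741/(1.03·15.1) = 0.004764 K/W
R_magnesite brick = ΣR − ΣR_known = 0.005970 − 0.004764 = 0.001206 K/W
L/(kA) = 0.001206 ⇒ k = 0.0714/(0.001206·15.1) = 3.92 W/m·K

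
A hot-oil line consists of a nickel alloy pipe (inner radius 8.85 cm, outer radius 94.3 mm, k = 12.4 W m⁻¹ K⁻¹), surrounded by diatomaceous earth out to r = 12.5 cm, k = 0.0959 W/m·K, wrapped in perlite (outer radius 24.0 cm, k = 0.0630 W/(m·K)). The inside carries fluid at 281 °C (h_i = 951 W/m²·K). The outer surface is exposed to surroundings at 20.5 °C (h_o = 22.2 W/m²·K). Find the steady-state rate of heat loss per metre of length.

Treat each layer as a resistance in series:
  R'_conv,in = 1/(2πr h) = 1/(2π·0.0885·951) = 0.001891 m·K/W
  R'_nickel alloy = ln(0.0943/0.0885)/(2πk) = 0.06348/(2π·12.4) = 8.148×10^-4 m·K/W
  R'_diatomaceous earth = ln(0.125/0.0943)/(2πk) = 0.2818/(2π·0.0959) = 0.4677 m·K/W
  R'_perlite = ln(0.240/0.125)/(2πk) = 0.6523/(2π·0.0630) = 1.648 m·K/W
  R'_conv,out = 1/(2πr h) = 1/(2π·0.240·22.2) = 0.02987 m·K/W
ΣR = 0.001891 + 8.148×10^-4 + 0.4677 + 1.648 + 0.02987 = 2.148 m·K/W
Q' = ΔT/ΣR = (281 °C − 20.5 °C)/2.148 = 121 W/m

Q' = 121 W/m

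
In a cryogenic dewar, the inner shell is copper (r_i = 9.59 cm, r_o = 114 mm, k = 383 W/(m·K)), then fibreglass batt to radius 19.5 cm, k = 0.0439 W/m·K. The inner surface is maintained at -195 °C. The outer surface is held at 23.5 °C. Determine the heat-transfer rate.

Treat each layer as a resistance in series:
  R_copper = (1/0.0959 − 1/0.114)/(4πk) = 1.656/(4π·383) = 3.440×10^-4 K/W
  R_fibreglass batt = (1/0.114 − 1/0.195)/(4πk) = 3.644/(4π·0.0439) = 6.605 K/W
ΣR = 3.440×10^-4 + 6.605 = 6.605 K/W
Q = ΔT/ΣR = (-195 °C − 23.5 °C)/6.605 = -33.1 W
(Negative Q ⇒ heat flows inward; heat gain = 33.1 W.)

Q = 33.1 W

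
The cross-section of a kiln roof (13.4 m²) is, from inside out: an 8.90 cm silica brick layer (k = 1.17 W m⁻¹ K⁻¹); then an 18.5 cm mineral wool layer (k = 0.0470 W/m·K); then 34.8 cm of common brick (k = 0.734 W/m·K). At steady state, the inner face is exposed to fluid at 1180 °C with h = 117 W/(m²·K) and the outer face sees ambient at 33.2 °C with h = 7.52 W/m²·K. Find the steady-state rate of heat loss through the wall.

Resistance network (inner→outer):
  R_conv,in = 1/(hA) = 1/(117·13.4) = 6.378×10^-4 K/W
  R_silica brick = L/(kA) = 0.0890/(1.17·13.4) = 0.005677 K/W
  R_mineral wool = L/(kA) = 0.185/(0.0470·13.4) = 0.2937 K/W
  R_common brick = L/(kA) = 0.348/(0.734·13.4) = 0.03538 K/W
  R_conv,out = 1/(hA) = 1/(7.52·13.4) = 0.009924 K/W
ΣR = 6.378×10^-4 + 0.005677 + 0.2937 + 0.03538 + 0.009924 = 0.3453 K/W
Q = ΔT/ΣR = (1180 °C − 33.2 °C)/0.3453 = 3320 W

Q = 3.32 kW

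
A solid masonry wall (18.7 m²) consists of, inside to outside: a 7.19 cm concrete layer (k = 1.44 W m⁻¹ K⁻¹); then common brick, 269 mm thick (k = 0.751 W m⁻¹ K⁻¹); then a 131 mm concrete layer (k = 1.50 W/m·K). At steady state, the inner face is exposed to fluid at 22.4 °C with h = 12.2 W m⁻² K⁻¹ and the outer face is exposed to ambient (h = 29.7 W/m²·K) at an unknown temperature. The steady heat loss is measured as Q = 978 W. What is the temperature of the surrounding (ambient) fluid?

Series resistances:
  R_conv,in = 1/(hA) = 1/(12.2·18.7) = 0.004383 K/W
  R_concrete = L/(kA) = 0.0719/(1.44·18.7) = 0.002670 K/W
  R_common brick = L/(kA) = 0.269/(0.751·18.7) = 0.01915 K/W
  R_concrete = L/(kA) = 0.131/(1.50·18.7) = 0.004670 K/W
  R_conv,out = 1/(hA) = 1/(29.7·18.7) = 0.001801 K/W
ΣR = 0.03268 K/W
ΔT = Q·ΣR = 978 × 0.03268 = 31.96 K
Heat flows outward, so T_out = T_in − ΔT = 22.4 − 31.96 = -9.56 °C

T_out = -9.56 °C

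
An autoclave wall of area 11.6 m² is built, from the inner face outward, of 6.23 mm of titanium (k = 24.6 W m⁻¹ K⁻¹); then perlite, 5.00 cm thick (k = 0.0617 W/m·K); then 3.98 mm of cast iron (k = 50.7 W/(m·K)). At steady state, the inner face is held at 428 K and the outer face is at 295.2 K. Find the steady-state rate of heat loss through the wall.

Resistance network (inner→outer):
  R_titanium = L/(kA) = 0.00623/(24.6·11.6) = 2.183×10^-5 K/W
  R_perlite = L/(kA) = 0.0500/(0.0617·11.6) = 0.06986 K/W
  R_cast iron = L/(kA) = 0.00398/(50.7·11.6) = 6.767×10^-6 K/W
ΣR = 2.183×10^-5 + 0.06986 + 6.767×10^-6 = 0.06989 K/W
Q = ΔT/ΣR = (428 K − 295.2 K)/0.06989 = 1900 W

Q = 1900 W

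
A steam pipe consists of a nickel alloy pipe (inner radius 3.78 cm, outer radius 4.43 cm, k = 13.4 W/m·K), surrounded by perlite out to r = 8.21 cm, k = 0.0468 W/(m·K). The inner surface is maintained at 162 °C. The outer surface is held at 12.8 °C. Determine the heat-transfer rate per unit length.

Series thermal resistances, inner to outer:
  R'_nickel alloy = ln(0.0443/0.0378)/(2πk) = 0.1587/(2π·13.4) = 0.001885 m·K/W
  R'_perlite = ln(0.0821/0.0443)/(2πk) = 0.6170/(2π·0.0468) = 2.098 m·K/W
ΣR = 0.001885 + 2.098 = 2.100 m·K/W
Q' = ΔT/ΣR = (162 °C − 12.8 °C)/2.100 = 71.0 W/m

Q' = 71.0 W/m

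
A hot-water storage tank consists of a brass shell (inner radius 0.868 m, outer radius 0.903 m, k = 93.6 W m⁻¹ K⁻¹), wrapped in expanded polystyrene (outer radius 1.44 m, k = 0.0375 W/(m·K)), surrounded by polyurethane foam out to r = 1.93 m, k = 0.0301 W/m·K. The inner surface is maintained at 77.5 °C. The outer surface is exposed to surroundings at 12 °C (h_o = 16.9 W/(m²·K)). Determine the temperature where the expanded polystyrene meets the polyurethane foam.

T = 34.8 °C

Series thermal resistances, inner to outer:
  R_brass = (1/0.868 − 1/0.903)/(4πk) = 0.04465/(4π·93.6) = 3.796×10^-5 K/W
  R_expanded polystyrene = (1/0.903 − 1/1.44)/(4πk) = 0.4130/(4π·0.0375) = 0.8764 K/W
  R_polyurethane foam = (1/1.44 − 1/1.93)/(4πk) = 0.1763/(4π·0.0301) = 0.4661 K/W
  R_conv,out = 1/(4πr²h) = 1/(4π·1.93²·16.9) = 0.001264 K/W
ΣR = 3.796×10^-5 + 0.8764 + 0.4661 + 0.001264 = 1.344 K/W
Q = ΔT/ΣR = (77.5 °C − 12 °C)/1.344 = 48.74 W
From the inner boundary to the expanded polystyrene/polyurethane foam interface, ΣR_partial = 0.8764 K/W.
T_interface = T_in − Q·ΣR_partial = 77.5 °C − (48.74)(0.8764) = 34.8 °C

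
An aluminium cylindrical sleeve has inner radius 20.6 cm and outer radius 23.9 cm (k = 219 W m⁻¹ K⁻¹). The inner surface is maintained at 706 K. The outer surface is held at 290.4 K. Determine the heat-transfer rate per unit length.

Q' = 2πk·ΔT/ln(r₂/r₁) = 2π × 219 × 415.6 / ln(0.239/0.206) = 3.85×10^6 W/m

Q' = 3850 kW/m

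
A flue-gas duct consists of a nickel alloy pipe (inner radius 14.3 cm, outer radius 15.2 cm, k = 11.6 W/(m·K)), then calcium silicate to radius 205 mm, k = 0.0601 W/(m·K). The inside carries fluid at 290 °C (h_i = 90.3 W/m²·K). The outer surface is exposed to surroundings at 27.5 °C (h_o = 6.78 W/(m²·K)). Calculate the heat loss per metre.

Q' = 285 W/m

Series thermal resistances, inner to outer:
  R'_conv,in = 1/(2πr h) = 1/(2π·0.143·90.3) = 0.01233 m·K/W
  R'_nickel alloy = ln(0.152/0.143)/(2πk) = 0.06104/(2π·11.6) = 8.374×10^-4 m·K/W
  R'_calcium silicate = ln(0.205/0.152)/(2πk) = 0.2991/(2π·0.0601) = 0.7921 m·K/W
  R'_conv,out = 1/(2πr h) = 1/(2π·0.205·6.78) = 0.1145 m·K/W
ΣR = 0.01233 + 8.374×10^-4 + 0.7921 + 0.1145 = 0.9198 m·K/W
Q' = ΔT/ΣR = (290 °C − 27.5 °C)/0.9198 = 285 W/m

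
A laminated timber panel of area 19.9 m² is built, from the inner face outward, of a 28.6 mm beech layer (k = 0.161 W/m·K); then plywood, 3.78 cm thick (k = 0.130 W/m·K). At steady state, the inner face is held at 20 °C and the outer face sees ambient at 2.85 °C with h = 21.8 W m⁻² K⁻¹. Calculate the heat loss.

Resistance network (inner→outer):
  R_beech = L/(kA) = 0.0286/(0.161·19.9) = 0.008927 K/W
  R_plywood = L/(kA) = 0.0378/(0.130·19.9) = 0.01461 K/W
  R_conv,out = 1/(hA) = 1/(21.8·19.9) = 0.002305 K/W
ΣR = 0.008927 + 0.01461 + 0.002305 = 0.02584 K/W
Q = ΔT/ΣR = (20 °C − 2.85 °C)/0.02584 = 664 W

Q = 664 W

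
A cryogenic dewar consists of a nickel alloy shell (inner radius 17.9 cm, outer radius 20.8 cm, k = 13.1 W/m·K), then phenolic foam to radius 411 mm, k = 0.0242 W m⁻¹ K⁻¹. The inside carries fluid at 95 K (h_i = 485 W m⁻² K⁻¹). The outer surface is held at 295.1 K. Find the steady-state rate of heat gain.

Q = 25.6 W

Treat each layer as a resistance in series:
  R_conv,in = 1/(4πr²h) = 1/(4π·0.179²·485) = 0.005121 K/W
  R_nickel alloy = (1/0.179 − 1/0.208)/(4πk) = 0.7789/(4π·13.1) = 0.004732 K/W
  R_phenolic foam = (1/0.208 − 1/0.411)/(4πk) = 2.375/(4π·0.0242) = 7.808 K/W
ΣR = 0.005121 + 0.004732 + 7.808 = 7.818 K/W
Q = ΔT/ΣR = (95 K − 295.1 K)/7.818 = -25.6 W
(Negative Q ⇒ heat flows inward; heat gain = 25.6 W.)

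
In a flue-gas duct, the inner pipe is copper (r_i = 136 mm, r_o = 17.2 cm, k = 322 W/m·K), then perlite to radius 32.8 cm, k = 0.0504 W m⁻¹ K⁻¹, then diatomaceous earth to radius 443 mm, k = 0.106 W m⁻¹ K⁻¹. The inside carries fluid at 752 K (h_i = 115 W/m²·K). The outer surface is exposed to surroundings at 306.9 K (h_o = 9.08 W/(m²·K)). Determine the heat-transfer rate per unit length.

Series thermal resistances, inner to outer:
  R'_conv,in = 1/(2πr h) = 1/(2π·0.136·115) = 0.01018 m·K/W
  R'_copper = ln(0.172/0.136)/(2πk) = 0.2348/(2π·322) = 1.161×10^-4 m·K/W
  R'_perlite = ln(0.328/0.172)/(2πk) = 0.6455/(2π·0.0504) = 2.038 m·K/W
  R'_diatomaceous earth = ln(0.443/0.328)/(2πk) = 0.3006/(2π·0.106) = 0.4513 m·K/W
  R'_conv,out = 1/(2πr h) = 1/(2π·0.443·9.08) = 0.03957 m·K/W
ΣR = 0.01018 + 1.161×10^-4 + 2.038 + 0.4513 + 0.03957 = 2.539 m·K/W
Q' = ΔT/ΣR = (752 K − 306.9 K)/2.539 = 175 W/m

Q' = 175 W/m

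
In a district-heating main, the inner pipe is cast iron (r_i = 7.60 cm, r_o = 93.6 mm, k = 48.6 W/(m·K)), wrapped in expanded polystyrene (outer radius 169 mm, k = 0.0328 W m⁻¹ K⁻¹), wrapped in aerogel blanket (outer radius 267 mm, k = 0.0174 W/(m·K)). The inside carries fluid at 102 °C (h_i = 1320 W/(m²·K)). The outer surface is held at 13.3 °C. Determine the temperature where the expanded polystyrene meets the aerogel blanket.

T = 65.9 °C

Treat each layer as a resistance in series:
  R'_conv,in = 1/(2πr h) = 1/(2π·0.0760·1320) = 0.001586 m·K/W
  R'_cast iron = ln(0.0936/0.0760)/(2πk) = 0.2083/(2π·48.6) = 6.821×10^-4 m·K/W
  R'_expanded polystyrene = ln(0.169/0.0936)/(2πk) = 0.5909/(2π·0.0328) = 2.867 m·K/W
  R'_aerogel blanket = ln(0.267/0.169)/(2πk) = 0.4573/(2π·0.0174) = 4.183 m·K/W
ΣR = 0.001586 + 6.821×10^-4 + 2.867 + 4.183 = 7.052 m·K/W
Q' = ΔT/ΣR = (102 °C − 13.3 °C)/7.052 = 12.58 W/m
From the inner boundary to the expanded polystyrene/aerogel blanket interface, ΣR_partial = 2.869 m·K/W.
T_interface = T_in − Q'·ΣR_partial = 102 °C − (12.58)(2.869) = 65.9 °C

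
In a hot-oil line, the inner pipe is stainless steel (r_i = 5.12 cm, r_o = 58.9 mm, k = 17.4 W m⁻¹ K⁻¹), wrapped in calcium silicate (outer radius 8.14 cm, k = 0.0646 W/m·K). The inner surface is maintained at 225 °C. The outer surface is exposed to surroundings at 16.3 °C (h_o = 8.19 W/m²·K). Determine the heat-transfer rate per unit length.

Q' = 201 W/m

Treat each layer as a resistance in series:
  R'_stainless steel = ln(0.0589/0.0512)/(2πk) = 0.1401/(2π·17.4) = 0.001281 m·K/W
  R'_calcium silicate = ln(0.0814/0.0589)/(2πk) = 0.3235/(2π·0.0646) = 0.7971 m·K/W
  R'_conv,out = 1/(2πr h) = 1/(2π·0.0814·8.19) = 0.2387 m·K/W
ΣR = 0.001281 + 0.7971 + 0.2387 = 1.037 m·K/W
Q' = ΔT/ΣR = (225 °C − 16.3 °C)/1.037 = 201 W/m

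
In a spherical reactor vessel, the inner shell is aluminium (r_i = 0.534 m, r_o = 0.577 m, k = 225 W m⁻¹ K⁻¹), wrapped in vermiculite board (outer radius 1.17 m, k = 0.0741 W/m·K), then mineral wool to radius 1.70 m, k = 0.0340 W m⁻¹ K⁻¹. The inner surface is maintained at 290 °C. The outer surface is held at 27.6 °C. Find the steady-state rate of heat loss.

Q = 167 W

Series thermal resistances, inner to outer:
  R_aluminium = (1/0.534 − 1/0.577)/(4πk) = 0.1396/(4π·225) = 4.936×10^-5 K/W
  R_vermiculite board = (1/0.577 − 1/1.17)/(4πk) = 0.8784/(4π·0.0741) = 0.9433 K/W
  R_mineral wool = (1/1.17 − 1/1.70)/(4πk) = 0.2665/(4π·0.0340) = 0.6237 K/W
ΣR = 4.936×10^-5 + 0.9433 + 0.6237 = 1.567 K/W
Q = ΔT/ΣR = (290 °C − 27.6 °C)/1.567 = 167 W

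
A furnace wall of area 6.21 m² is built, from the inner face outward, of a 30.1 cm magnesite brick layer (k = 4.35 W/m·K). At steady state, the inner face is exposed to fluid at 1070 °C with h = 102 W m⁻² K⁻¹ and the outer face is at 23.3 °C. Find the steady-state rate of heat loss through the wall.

Q = 82.3 kW

Resistance network (inner→outer):
  R_conv,in = 1/(hA) = 1/(102·6.21) = 0.001579 K/W
  R_magnesite brick = L/(kA) = 0.301/(4.35·6.21) = 0.01114 K/W
ΣR = 0.001579 + 0.01114 = 0.01272 K/W
Q = ΔT/ΣR = (1070 °C − 23.3 °C)/0.01272 = 82300 W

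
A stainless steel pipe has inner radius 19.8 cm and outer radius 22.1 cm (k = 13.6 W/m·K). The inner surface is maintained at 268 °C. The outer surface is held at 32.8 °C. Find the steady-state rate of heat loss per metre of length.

Q' = 2πk·ΔT/ln(r₂/r₁) = 2π × 13.6 × 235.2 / ln(0.221/0.198) = 1.83×10^5 W/m

Q' = 1.83×10^5 W/m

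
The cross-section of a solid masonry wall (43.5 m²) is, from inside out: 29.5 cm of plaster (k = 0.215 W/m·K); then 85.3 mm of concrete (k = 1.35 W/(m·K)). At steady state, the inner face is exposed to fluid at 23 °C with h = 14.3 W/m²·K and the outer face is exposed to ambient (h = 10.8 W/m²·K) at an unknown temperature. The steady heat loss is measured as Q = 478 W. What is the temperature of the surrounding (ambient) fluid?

T_out = 5.44 °C

Sum the resistances:
  R_conv,in = 1/(hA) = 1/(14.3·43.5) = 0.001608 K/W
  R_plaster = L/(kA) = 0.295/(0.215·43.5) = 0.03154 K/W
  R_concrete = L/(kA) = 0.0853/(1.35·43.5) = 0.001453 K/W
  R_conv,out = 1/(hA) = 1/(10.8·43.5) = 0.002129 K/W
ΣR = 0.03673 K/W
ΔT = Q·ΣR = 478 × 0.03673 = 17.56 K
Heat flows outward, so T_out = T_in − ΔT = 23 − 17.56 = 5.44 °C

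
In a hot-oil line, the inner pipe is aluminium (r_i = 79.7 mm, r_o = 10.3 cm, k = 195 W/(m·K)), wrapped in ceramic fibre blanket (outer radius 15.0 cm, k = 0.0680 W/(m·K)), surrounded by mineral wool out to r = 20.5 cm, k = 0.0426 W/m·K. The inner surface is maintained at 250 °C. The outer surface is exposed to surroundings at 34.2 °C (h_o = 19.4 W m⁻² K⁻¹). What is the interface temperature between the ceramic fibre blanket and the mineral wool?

T = 159 °C

Resistance network (inner→outer):
  R'_aluminium = ln(0.103/0.0797)/(2πk) = 0.2565/(2π·195) = 2.093×10^-4 m·K/W
  R'_ceramic fibre blanket = ln(0.150/0.103)/(2πk) = 0.3759/(2π·0.0680) = 0.8798 m·K/W
  R'_mineral wool = ln(0.205/0.150)/(2πk) = 0.3124/(2π·0.0426) = 1.167 m·K/W
  R'_conv,out = 1/(2πr h) = 1/(2π·0.205·19.4) = 0.04002 m·K/W
ΣR = 2.093×10^-4 + 0.8798 + 1.167 + 0.04002 = 2.087 m·K/W
Q' = ΔT/ΣR = (250 °C − 34.2 °C)/2.087 = 103.4 W/m
From the inner boundary to the ceramic fibre blanket/mineral wool interface, ΣR_partial = 0.8800 m·K/W.
T_interface = T_in − Q'·ΣR_partial = 250 °C − (103.4)(0.8800) = 159 °C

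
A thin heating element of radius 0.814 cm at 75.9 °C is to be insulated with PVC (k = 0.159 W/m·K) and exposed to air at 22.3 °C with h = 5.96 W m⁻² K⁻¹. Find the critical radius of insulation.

For a cylinder, r_cr = k_ins/h = 0.159/5.96 = 0.0267 m = 2.67 cm

r_cr = 2.67 cm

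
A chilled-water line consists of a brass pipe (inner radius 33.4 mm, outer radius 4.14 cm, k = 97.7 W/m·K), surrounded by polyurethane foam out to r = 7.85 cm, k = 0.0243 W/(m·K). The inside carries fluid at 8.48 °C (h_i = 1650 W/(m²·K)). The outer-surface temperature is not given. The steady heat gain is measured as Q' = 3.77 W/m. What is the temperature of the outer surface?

T_out = 24.3 °C

Sum the resistances:
  R'_conv,in = 1/(2πr h) = 1/(2π·0.0334·1650) = 0.002888 m·K/W
  R'_brass = ln(0.0414/0.0334)/(2πk) = 0.2147/(2π·97.7) = 3.498×10^-4 m·K/W
  R'_polyurethane foam = ln(0.0785/0.0414)/(2πk) = 0.6398/(2π·0.0243) = 4.191 m·K/W
ΣR = 4.194 m·K/W
ΔT = Q'·ΣR = 3.77 × 4.194 = 15.81 K
Heat flows inward, so T_out = T_in + ΔT = 8.48 + 15.81 = 24.3 °C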